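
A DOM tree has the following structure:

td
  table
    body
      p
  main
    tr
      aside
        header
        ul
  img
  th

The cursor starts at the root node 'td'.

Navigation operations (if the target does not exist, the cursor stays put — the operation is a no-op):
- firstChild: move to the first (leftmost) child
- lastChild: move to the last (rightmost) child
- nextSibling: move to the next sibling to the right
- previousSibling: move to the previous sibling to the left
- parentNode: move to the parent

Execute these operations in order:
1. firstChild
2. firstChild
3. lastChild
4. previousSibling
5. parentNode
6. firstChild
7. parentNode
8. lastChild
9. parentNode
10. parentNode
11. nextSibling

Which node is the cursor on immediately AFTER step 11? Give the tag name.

After 1 (firstChild): table
After 2 (firstChild): body
After 3 (lastChild): p
After 4 (previousSibling): p (no-op, stayed)
After 5 (parentNode): body
After 6 (firstChild): p
After 7 (parentNode): body
After 8 (lastChild): p
After 9 (parentNode): body
After 10 (parentNode): table
After 11 (nextSibling): main

Answer: main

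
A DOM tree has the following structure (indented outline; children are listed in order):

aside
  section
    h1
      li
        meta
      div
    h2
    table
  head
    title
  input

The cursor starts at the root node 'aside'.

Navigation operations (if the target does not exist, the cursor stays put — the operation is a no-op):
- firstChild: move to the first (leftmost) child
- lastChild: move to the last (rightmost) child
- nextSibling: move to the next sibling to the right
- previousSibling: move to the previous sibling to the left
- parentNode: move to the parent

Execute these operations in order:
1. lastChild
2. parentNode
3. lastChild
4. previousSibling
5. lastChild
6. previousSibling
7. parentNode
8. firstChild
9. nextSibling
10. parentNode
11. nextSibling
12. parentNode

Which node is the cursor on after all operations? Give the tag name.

After 1 (lastChild): input
After 2 (parentNode): aside
After 3 (lastChild): input
After 4 (previousSibling): head
After 5 (lastChild): title
After 6 (previousSibling): title (no-op, stayed)
After 7 (parentNode): head
After 8 (firstChild): title
After 9 (nextSibling): title (no-op, stayed)
After 10 (parentNode): head
After 11 (nextSibling): input
After 12 (parentNode): aside

Answer: aside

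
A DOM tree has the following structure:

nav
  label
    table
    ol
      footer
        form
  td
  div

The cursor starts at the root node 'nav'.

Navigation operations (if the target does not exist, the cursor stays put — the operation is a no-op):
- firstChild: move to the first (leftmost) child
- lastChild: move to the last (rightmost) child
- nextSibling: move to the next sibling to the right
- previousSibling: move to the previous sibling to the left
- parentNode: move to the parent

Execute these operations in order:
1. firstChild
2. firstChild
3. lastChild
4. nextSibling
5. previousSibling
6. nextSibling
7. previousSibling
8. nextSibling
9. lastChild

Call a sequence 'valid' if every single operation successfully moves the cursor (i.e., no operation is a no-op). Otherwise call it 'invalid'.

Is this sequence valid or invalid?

Answer: invalid

Derivation:
After 1 (firstChild): label
After 2 (firstChild): table
After 3 (lastChild): table (no-op, stayed)
After 4 (nextSibling): ol
After 5 (previousSibling): table
After 6 (nextSibling): ol
After 7 (previousSibling): table
After 8 (nextSibling): ol
After 9 (lastChild): footer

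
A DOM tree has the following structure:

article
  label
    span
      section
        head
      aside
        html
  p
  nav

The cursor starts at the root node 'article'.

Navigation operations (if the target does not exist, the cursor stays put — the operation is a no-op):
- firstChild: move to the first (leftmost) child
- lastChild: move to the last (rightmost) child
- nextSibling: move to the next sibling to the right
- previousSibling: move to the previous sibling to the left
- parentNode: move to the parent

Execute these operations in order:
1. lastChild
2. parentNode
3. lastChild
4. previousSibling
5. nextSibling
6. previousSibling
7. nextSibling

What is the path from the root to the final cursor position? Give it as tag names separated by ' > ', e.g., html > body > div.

After 1 (lastChild): nav
After 2 (parentNode): article
After 3 (lastChild): nav
After 4 (previousSibling): p
After 5 (nextSibling): nav
After 6 (previousSibling): p
After 7 (nextSibling): nav

Answer: article > nav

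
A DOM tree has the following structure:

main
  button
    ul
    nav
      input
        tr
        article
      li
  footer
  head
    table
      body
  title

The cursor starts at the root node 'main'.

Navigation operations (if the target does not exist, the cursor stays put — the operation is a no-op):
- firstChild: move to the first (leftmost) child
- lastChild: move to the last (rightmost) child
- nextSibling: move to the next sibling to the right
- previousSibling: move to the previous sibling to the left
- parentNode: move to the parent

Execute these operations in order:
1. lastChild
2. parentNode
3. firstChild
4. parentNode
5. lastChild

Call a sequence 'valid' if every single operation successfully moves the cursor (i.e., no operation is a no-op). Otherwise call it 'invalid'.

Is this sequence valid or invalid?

After 1 (lastChild): title
After 2 (parentNode): main
After 3 (firstChild): button
After 4 (parentNode): main
After 5 (lastChild): title

Answer: valid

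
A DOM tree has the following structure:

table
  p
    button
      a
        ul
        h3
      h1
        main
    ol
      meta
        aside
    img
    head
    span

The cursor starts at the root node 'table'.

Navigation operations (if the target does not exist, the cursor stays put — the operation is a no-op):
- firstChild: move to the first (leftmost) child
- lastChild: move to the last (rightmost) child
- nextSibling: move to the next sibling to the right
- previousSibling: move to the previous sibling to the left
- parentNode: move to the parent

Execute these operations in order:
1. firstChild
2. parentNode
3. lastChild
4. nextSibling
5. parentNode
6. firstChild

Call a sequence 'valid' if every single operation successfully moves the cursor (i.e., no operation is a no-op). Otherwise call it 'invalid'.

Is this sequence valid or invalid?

Answer: invalid

Derivation:
After 1 (firstChild): p
After 2 (parentNode): table
After 3 (lastChild): p
After 4 (nextSibling): p (no-op, stayed)
After 5 (parentNode): table
After 6 (firstChild): p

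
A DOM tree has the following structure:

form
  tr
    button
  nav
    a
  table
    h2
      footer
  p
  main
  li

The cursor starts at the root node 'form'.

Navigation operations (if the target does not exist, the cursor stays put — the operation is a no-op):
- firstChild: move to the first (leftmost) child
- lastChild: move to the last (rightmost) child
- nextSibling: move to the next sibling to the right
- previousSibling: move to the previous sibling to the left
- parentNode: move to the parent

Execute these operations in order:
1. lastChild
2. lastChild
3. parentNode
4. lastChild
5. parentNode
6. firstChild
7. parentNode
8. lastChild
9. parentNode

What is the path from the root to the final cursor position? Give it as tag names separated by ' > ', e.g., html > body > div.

After 1 (lastChild): li
After 2 (lastChild): li (no-op, stayed)
After 3 (parentNode): form
After 4 (lastChild): li
After 5 (parentNode): form
After 6 (firstChild): tr
After 7 (parentNode): form
After 8 (lastChild): li
After 9 (parentNode): form

Answer: form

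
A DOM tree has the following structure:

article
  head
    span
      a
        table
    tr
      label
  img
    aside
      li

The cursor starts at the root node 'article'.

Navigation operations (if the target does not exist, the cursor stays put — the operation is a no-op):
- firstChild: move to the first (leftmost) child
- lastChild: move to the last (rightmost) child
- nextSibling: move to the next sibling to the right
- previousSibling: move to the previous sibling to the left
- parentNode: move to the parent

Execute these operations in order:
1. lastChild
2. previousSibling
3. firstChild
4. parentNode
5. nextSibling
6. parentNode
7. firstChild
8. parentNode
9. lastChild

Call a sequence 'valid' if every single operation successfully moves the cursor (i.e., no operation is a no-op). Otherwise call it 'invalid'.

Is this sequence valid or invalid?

After 1 (lastChild): img
After 2 (previousSibling): head
After 3 (firstChild): span
After 4 (parentNode): head
After 5 (nextSibling): img
After 6 (parentNode): article
After 7 (firstChild): head
After 8 (parentNode): article
After 9 (lastChild): img

Answer: valid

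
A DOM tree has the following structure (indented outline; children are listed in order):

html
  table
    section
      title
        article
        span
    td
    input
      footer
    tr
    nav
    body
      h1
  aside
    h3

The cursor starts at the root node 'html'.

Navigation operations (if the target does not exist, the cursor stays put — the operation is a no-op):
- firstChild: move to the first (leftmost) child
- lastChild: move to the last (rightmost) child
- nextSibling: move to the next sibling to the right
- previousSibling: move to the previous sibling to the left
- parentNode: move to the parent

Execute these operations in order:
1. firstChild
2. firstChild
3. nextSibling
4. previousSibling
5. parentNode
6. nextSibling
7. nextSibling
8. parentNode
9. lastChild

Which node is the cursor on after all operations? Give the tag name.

Answer: aside

Derivation:
After 1 (firstChild): table
After 2 (firstChild): section
After 3 (nextSibling): td
After 4 (previousSibling): section
After 5 (parentNode): table
After 6 (nextSibling): aside
After 7 (nextSibling): aside (no-op, stayed)
After 8 (parentNode): html
After 9 (lastChild): aside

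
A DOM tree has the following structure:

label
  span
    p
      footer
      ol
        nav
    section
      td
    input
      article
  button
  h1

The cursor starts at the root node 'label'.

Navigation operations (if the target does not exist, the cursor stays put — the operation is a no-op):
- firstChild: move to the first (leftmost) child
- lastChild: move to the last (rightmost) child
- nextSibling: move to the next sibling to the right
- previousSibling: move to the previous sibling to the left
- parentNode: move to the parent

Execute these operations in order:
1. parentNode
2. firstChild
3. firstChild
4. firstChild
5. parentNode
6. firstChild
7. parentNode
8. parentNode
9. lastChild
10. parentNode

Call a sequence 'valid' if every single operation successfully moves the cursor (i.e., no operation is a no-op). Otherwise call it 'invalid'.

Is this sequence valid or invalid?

After 1 (parentNode): label (no-op, stayed)
After 2 (firstChild): span
After 3 (firstChild): p
After 4 (firstChild): footer
After 5 (parentNode): p
After 6 (firstChild): footer
After 7 (parentNode): p
After 8 (parentNode): span
After 9 (lastChild): input
After 10 (parentNode): span

Answer: invalid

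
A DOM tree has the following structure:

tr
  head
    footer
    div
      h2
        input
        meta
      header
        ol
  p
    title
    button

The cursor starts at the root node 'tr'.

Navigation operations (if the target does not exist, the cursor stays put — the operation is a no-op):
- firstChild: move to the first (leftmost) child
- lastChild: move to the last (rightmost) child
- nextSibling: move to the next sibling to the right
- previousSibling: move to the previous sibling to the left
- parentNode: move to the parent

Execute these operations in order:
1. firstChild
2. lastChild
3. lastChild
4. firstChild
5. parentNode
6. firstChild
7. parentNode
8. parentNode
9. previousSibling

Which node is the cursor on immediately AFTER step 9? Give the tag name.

After 1 (firstChild): head
After 2 (lastChild): div
After 3 (lastChild): header
After 4 (firstChild): ol
After 5 (parentNode): header
After 6 (firstChild): ol
After 7 (parentNode): header
After 8 (parentNode): div
After 9 (previousSibling): footer

Answer: footer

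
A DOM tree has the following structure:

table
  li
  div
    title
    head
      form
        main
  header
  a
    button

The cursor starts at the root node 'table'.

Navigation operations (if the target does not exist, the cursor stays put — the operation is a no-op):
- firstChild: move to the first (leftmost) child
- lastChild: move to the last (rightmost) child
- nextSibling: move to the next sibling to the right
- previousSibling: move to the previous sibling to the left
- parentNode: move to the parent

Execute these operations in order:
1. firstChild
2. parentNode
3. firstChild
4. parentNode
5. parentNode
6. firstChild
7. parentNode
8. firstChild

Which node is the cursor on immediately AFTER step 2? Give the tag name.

After 1 (firstChild): li
After 2 (parentNode): table

Answer: table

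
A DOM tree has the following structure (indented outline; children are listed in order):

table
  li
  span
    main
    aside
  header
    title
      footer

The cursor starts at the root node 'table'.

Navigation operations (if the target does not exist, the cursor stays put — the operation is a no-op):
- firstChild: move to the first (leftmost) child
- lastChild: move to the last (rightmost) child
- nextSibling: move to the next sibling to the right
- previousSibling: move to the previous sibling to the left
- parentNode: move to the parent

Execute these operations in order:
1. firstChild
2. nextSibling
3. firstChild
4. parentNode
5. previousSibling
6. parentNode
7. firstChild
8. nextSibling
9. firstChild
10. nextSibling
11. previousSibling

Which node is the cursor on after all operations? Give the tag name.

Answer: main

Derivation:
After 1 (firstChild): li
After 2 (nextSibling): span
After 3 (firstChild): main
After 4 (parentNode): span
After 5 (previousSibling): li
After 6 (parentNode): table
After 7 (firstChild): li
After 8 (nextSibling): span
After 9 (firstChild): main
After 10 (nextSibling): aside
After 11 (previousSibling): main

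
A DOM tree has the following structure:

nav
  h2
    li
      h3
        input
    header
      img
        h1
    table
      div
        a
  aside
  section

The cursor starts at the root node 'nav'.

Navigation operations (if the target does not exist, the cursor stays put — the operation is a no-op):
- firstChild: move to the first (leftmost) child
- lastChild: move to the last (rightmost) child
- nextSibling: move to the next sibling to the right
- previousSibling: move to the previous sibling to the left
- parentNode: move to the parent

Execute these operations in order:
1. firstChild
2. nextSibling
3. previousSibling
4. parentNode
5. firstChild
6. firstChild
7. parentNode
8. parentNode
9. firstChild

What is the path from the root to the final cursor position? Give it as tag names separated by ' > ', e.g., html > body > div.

After 1 (firstChild): h2
After 2 (nextSibling): aside
After 3 (previousSibling): h2
After 4 (parentNode): nav
After 5 (firstChild): h2
After 6 (firstChild): li
After 7 (parentNode): h2
After 8 (parentNode): nav
After 9 (firstChild): h2

Answer: nav > h2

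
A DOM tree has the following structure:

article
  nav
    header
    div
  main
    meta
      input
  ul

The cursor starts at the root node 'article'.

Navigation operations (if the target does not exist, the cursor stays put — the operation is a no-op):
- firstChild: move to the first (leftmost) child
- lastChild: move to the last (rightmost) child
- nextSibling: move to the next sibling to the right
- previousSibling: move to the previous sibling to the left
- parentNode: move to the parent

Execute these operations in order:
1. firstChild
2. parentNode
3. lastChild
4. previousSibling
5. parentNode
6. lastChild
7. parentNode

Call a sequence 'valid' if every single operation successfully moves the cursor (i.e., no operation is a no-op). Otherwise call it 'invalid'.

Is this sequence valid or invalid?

Answer: valid

Derivation:
After 1 (firstChild): nav
After 2 (parentNode): article
After 3 (lastChild): ul
After 4 (previousSibling): main
After 5 (parentNode): article
After 6 (lastChild): ul
After 7 (parentNode): article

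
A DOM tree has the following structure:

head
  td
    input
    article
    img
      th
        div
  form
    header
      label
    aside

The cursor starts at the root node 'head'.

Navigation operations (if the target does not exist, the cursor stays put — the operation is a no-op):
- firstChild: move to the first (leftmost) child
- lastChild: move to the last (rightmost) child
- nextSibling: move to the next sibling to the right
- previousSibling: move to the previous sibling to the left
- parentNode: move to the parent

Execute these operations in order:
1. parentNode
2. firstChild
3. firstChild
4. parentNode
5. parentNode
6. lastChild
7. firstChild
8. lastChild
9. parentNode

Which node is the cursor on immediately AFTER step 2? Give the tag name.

After 1 (parentNode): head (no-op, stayed)
After 2 (firstChild): td

Answer: td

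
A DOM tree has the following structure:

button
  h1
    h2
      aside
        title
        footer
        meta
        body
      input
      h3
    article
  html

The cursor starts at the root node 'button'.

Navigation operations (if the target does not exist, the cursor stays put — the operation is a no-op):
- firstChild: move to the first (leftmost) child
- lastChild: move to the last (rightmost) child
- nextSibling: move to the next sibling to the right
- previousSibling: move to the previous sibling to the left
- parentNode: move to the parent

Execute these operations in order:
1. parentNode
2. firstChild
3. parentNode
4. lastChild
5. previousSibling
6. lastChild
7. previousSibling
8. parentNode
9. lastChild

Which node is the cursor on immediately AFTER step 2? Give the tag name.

After 1 (parentNode): button (no-op, stayed)
After 2 (firstChild): h1

Answer: h1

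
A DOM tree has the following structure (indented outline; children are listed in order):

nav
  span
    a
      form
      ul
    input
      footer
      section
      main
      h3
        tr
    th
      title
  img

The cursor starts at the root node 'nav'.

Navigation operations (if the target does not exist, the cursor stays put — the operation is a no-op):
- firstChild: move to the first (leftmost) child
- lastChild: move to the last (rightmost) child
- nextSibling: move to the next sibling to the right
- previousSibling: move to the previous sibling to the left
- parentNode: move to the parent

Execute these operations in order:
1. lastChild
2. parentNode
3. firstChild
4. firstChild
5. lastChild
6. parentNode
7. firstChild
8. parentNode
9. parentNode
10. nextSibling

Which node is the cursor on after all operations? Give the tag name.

After 1 (lastChild): img
After 2 (parentNode): nav
After 3 (firstChild): span
After 4 (firstChild): a
After 5 (lastChild): ul
After 6 (parentNode): a
After 7 (firstChild): form
After 8 (parentNode): a
After 9 (parentNode): span
After 10 (nextSibling): img

Answer: img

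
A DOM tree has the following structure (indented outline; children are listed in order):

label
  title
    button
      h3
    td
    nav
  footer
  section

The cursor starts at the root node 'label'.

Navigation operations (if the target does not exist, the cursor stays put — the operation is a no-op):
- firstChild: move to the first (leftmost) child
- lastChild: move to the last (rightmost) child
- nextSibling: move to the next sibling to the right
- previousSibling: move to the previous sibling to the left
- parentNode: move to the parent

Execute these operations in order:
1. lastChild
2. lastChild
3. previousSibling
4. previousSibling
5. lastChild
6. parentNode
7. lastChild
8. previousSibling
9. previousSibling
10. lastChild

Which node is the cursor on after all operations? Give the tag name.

Answer: h3

Derivation:
After 1 (lastChild): section
After 2 (lastChild): section (no-op, stayed)
After 3 (previousSibling): footer
After 4 (previousSibling): title
After 5 (lastChild): nav
After 6 (parentNode): title
After 7 (lastChild): nav
After 8 (previousSibling): td
After 9 (previousSibling): button
After 10 (lastChild): h3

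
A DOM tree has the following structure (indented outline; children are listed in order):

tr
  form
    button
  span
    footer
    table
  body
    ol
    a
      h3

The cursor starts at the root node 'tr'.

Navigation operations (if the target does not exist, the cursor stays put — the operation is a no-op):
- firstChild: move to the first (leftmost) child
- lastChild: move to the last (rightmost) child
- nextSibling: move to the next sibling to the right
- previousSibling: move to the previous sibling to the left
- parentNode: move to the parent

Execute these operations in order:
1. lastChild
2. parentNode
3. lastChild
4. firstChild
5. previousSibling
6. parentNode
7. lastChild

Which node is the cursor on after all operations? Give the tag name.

Answer: a

Derivation:
After 1 (lastChild): body
After 2 (parentNode): tr
After 3 (lastChild): body
After 4 (firstChild): ol
After 5 (previousSibling): ol (no-op, stayed)
After 6 (parentNode): body
After 7 (lastChild): a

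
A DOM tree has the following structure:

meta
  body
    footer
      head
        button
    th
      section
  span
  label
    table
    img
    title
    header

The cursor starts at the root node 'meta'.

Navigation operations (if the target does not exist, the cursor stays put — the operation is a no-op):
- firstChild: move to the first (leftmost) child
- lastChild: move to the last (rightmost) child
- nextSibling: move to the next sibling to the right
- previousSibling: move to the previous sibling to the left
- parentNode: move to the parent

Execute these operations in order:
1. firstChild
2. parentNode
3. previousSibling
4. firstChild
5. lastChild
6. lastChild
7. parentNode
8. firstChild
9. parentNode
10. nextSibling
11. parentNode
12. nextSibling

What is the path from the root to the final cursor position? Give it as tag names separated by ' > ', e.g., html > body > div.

Answer: meta > span

Derivation:
After 1 (firstChild): body
After 2 (parentNode): meta
After 3 (previousSibling): meta (no-op, stayed)
After 4 (firstChild): body
After 5 (lastChild): th
After 6 (lastChild): section
After 7 (parentNode): th
After 8 (firstChild): section
After 9 (parentNode): th
After 10 (nextSibling): th (no-op, stayed)
After 11 (parentNode): body
After 12 (nextSibling): span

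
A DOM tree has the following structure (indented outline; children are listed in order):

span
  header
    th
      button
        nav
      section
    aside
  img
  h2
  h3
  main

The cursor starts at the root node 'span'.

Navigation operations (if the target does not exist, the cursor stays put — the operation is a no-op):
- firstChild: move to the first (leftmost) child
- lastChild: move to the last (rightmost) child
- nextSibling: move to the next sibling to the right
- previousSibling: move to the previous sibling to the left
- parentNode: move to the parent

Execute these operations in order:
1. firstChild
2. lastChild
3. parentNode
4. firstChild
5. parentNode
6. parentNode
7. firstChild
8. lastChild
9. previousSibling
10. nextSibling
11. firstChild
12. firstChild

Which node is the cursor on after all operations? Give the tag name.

Answer: aside

Derivation:
After 1 (firstChild): header
After 2 (lastChild): aside
After 3 (parentNode): header
After 4 (firstChild): th
After 5 (parentNode): header
After 6 (parentNode): span
After 7 (firstChild): header
After 8 (lastChild): aside
After 9 (previousSibling): th
After 10 (nextSibling): aside
After 11 (firstChild): aside (no-op, stayed)
After 12 (firstChild): aside (no-op, stayed)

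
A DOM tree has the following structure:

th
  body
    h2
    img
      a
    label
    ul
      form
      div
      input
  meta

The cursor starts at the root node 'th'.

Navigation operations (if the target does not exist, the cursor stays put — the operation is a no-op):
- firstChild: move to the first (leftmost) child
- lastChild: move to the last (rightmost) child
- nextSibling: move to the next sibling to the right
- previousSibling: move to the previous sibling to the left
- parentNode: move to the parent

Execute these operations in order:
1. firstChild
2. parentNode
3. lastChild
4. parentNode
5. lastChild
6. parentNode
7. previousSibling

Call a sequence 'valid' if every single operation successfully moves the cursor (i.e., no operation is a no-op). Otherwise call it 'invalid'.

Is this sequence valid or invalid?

After 1 (firstChild): body
After 2 (parentNode): th
After 3 (lastChild): meta
After 4 (parentNode): th
After 5 (lastChild): meta
After 6 (parentNode): th
After 7 (previousSibling): th (no-op, stayed)

Answer: invalid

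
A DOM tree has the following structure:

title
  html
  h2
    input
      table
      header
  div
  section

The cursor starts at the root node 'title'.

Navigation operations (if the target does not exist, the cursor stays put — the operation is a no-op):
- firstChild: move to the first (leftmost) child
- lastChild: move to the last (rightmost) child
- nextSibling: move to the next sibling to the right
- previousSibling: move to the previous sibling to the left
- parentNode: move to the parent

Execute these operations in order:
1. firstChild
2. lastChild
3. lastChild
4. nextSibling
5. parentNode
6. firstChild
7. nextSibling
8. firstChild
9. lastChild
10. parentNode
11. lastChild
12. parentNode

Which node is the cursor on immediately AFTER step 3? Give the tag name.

Answer: html

Derivation:
After 1 (firstChild): html
After 2 (lastChild): html (no-op, stayed)
After 3 (lastChild): html (no-op, stayed)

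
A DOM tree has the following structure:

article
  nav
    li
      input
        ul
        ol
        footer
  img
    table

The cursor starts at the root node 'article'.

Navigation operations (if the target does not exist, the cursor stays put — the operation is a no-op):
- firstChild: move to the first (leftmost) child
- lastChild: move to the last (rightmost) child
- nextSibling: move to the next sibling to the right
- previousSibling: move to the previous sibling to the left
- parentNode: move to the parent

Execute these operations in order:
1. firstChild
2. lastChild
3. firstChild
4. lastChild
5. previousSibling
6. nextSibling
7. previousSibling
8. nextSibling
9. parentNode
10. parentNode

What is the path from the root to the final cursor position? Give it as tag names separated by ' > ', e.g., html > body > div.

After 1 (firstChild): nav
After 2 (lastChild): li
After 3 (firstChild): input
After 4 (lastChild): footer
After 5 (previousSibling): ol
After 6 (nextSibling): footer
After 7 (previousSibling): ol
After 8 (nextSibling): footer
After 9 (parentNode): input
After 10 (parentNode): li

Answer: article > nav > li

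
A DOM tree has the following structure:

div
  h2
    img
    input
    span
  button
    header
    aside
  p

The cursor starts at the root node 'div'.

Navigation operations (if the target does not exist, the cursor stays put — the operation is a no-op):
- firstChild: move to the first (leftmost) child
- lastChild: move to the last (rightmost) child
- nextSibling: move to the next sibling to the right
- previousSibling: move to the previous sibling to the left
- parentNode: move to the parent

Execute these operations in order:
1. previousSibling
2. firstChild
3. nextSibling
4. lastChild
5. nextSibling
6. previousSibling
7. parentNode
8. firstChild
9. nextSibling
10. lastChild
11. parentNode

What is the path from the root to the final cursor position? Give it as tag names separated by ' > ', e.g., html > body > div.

Answer: div > button

Derivation:
After 1 (previousSibling): div (no-op, stayed)
After 2 (firstChild): h2
After 3 (nextSibling): button
After 4 (lastChild): aside
After 5 (nextSibling): aside (no-op, stayed)
After 6 (previousSibling): header
After 7 (parentNode): button
After 8 (firstChild): header
After 9 (nextSibling): aside
After 10 (lastChild): aside (no-op, stayed)
After 11 (parentNode): button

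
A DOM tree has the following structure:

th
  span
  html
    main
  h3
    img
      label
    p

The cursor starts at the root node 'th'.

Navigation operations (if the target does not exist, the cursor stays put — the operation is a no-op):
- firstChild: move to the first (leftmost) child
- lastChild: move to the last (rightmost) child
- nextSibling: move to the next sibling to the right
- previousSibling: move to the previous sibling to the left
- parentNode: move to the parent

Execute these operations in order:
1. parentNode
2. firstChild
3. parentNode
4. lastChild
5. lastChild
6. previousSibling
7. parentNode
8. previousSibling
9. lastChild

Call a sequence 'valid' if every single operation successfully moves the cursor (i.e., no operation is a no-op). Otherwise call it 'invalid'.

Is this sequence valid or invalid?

After 1 (parentNode): th (no-op, stayed)
After 2 (firstChild): span
After 3 (parentNode): th
After 4 (lastChild): h3
After 5 (lastChild): p
After 6 (previousSibling): img
After 7 (parentNode): h3
After 8 (previousSibling): html
After 9 (lastChild): main

Answer: invalid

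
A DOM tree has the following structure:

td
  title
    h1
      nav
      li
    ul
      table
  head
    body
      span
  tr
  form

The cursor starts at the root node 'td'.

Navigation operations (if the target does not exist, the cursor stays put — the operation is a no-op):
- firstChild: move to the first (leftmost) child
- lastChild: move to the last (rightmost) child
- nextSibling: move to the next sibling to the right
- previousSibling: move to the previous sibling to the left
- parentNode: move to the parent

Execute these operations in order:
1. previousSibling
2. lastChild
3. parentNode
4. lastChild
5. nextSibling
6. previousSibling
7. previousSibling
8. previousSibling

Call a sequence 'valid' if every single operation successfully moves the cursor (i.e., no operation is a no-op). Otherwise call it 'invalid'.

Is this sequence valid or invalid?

Answer: invalid

Derivation:
After 1 (previousSibling): td (no-op, stayed)
After 2 (lastChild): form
After 3 (parentNode): td
After 4 (lastChild): form
After 5 (nextSibling): form (no-op, stayed)
After 6 (previousSibling): tr
After 7 (previousSibling): head
After 8 (previousSibling): title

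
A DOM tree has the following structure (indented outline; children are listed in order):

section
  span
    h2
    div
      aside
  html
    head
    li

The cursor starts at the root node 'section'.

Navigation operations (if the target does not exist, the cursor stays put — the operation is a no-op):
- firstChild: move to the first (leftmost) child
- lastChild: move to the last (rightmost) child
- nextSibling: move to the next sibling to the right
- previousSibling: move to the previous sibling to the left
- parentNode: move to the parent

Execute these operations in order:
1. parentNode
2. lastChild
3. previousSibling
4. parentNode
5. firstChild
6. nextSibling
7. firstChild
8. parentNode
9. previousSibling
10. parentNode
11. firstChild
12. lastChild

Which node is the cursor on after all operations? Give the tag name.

Answer: div

Derivation:
After 1 (parentNode): section (no-op, stayed)
After 2 (lastChild): html
After 3 (previousSibling): span
After 4 (parentNode): section
After 5 (firstChild): span
After 6 (nextSibling): html
After 7 (firstChild): head
After 8 (parentNode): html
After 9 (previousSibling): span
After 10 (parentNode): section
After 11 (firstChild): span
After 12 (lastChild): div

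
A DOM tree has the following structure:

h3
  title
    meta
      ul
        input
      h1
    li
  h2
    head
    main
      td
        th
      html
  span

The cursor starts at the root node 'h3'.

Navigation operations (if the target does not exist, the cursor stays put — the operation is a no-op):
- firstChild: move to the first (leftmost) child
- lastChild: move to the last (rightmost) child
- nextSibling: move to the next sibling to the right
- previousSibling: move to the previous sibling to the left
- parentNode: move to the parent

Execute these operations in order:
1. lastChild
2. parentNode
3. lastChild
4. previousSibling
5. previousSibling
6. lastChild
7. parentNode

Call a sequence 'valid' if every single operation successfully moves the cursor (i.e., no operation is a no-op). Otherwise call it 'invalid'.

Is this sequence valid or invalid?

Answer: valid

Derivation:
After 1 (lastChild): span
After 2 (parentNode): h3
After 3 (lastChild): span
After 4 (previousSibling): h2
After 5 (previousSibling): title
After 6 (lastChild): li
After 7 (parentNode): title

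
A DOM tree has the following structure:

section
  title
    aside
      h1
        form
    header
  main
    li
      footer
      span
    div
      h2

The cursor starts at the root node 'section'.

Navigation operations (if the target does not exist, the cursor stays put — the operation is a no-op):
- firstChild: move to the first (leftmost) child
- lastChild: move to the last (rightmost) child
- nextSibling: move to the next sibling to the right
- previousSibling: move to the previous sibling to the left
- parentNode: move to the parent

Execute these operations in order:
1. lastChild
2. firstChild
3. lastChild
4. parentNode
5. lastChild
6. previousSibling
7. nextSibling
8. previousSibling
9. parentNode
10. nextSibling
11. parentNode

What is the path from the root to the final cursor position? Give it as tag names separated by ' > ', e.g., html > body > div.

After 1 (lastChild): main
After 2 (firstChild): li
After 3 (lastChild): span
After 4 (parentNode): li
After 5 (lastChild): span
After 6 (previousSibling): footer
After 7 (nextSibling): span
After 8 (previousSibling): footer
After 9 (parentNode): li
After 10 (nextSibling): div
After 11 (parentNode): main

Answer: section > main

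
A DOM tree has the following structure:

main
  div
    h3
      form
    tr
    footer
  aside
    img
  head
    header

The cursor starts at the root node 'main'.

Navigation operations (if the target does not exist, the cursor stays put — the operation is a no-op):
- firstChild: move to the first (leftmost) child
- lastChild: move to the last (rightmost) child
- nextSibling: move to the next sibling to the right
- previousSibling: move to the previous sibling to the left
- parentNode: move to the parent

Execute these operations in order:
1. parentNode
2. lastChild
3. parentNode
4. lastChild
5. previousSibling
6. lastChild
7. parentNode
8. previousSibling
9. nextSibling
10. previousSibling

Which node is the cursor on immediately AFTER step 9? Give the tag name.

After 1 (parentNode): main (no-op, stayed)
After 2 (lastChild): head
After 3 (parentNode): main
After 4 (lastChild): head
After 5 (previousSibling): aside
After 6 (lastChild): img
After 7 (parentNode): aside
After 8 (previousSibling): div
After 9 (nextSibling): aside

Answer: aside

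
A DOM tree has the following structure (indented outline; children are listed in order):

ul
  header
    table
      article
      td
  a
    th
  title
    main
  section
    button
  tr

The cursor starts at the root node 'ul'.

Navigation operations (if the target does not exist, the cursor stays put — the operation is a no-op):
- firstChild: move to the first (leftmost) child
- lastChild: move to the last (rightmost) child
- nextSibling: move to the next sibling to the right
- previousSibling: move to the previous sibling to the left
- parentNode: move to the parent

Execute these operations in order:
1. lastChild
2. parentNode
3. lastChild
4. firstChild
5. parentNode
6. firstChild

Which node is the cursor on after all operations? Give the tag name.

Answer: header

Derivation:
After 1 (lastChild): tr
After 2 (parentNode): ul
After 3 (lastChild): tr
After 4 (firstChild): tr (no-op, stayed)
After 5 (parentNode): ul
After 6 (firstChild): header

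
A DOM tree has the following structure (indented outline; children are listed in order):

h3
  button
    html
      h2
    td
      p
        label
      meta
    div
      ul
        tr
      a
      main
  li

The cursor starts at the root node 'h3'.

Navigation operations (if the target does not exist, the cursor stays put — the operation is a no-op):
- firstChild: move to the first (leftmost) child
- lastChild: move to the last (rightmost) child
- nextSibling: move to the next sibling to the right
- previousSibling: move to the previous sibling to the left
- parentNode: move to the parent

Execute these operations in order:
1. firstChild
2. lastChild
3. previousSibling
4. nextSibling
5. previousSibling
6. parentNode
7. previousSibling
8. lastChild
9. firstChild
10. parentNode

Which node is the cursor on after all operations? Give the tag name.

After 1 (firstChild): button
After 2 (lastChild): div
After 3 (previousSibling): td
After 4 (nextSibling): div
After 5 (previousSibling): td
After 6 (parentNode): button
After 7 (previousSibling): button (no-op, stayed)
After 8 (lastChild): div
After 9 (firstChild): ul
After 10 (parentNode): div

Answer: div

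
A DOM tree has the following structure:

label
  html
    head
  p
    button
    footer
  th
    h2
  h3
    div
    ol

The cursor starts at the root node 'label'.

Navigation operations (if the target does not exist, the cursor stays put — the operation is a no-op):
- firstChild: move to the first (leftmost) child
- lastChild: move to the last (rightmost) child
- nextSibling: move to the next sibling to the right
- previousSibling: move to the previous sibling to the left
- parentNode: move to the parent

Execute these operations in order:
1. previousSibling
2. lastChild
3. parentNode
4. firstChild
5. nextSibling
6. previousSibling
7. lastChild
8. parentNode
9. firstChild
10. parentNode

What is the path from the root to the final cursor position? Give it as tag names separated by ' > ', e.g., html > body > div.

After 1 (previousSibling): label (no-op, stayed)
After 2 (lastChild): h3
After 3 (parentNode): label
After 4 (firstChild): html
After 5 (nextSibling): p
After 6 (previousSibling): html
After 7 (lastChild): head
After 8 (parentNode): html
After 9 (firstChild): head
After 10 (parentNode): html

Answer: label > html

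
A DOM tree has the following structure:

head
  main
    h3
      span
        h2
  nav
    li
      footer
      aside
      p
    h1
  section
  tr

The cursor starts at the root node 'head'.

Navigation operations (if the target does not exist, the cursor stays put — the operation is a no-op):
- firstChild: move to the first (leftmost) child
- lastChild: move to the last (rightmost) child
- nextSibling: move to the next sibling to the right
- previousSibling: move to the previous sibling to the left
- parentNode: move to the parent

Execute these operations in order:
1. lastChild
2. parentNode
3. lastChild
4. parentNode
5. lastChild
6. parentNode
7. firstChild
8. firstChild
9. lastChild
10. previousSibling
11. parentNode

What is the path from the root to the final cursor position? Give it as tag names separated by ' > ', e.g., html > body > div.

After 1 (lastChild): tr
After 2 (parentNode): head
After 3 (lastChild): tr
After 4 (parentNode): head
After 5 (lastChild): tr
After 6 (parentNode): head
After 7 (firstChild): main
After 8 (firstChild): h3
After 9 (lastChild): span
After 10 (previousSibling): span (no-op, stayed)
After 11 (parentNode): h3

Answer: head > main > h3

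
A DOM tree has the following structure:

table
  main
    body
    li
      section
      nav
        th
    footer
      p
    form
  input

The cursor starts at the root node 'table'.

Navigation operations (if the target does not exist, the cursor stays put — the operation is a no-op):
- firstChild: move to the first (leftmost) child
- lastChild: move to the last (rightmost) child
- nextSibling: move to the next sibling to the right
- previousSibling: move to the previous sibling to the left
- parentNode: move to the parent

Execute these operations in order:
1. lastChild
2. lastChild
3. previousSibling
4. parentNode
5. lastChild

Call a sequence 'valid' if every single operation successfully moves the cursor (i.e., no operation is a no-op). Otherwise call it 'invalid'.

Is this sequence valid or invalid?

After 1 (lastChild): input
After 2 (lastChild): input (no-op, stayed)
After 3 (previousSibling): main
After 4 (parentNode): table
After 5 (lastChild): input

Answer: invalid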